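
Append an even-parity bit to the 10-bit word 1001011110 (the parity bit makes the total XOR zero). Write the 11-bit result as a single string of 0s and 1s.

10010111100

XOR of the 10 data bits: 1⊕0⊕0⊕1⊕0⊕1⊕1⊕1⊕1⊕0 = 0
Parity bit = 0 (so all 11 bits XOR to 0).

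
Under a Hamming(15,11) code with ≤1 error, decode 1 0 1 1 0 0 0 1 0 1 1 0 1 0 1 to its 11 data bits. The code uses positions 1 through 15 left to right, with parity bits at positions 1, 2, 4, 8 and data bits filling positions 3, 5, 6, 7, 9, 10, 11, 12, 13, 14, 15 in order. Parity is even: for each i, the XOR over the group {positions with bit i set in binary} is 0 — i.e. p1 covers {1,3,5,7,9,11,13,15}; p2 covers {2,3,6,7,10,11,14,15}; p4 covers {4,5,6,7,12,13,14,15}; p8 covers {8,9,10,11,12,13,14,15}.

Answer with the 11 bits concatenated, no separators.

s1 (pos 1,3,5,7,9,11,13,15): 1⊕1⊕0⊕0⊕0⊕1⊕1⊕1 = 1
s2 (pos 2,3,6,7,10,11,14,15): 0⊕1⊕0⊕0⊕1⊕1⊕0⊕1 = 0
s4 (pos 4,5,6,7,12,13,14,15): 1⊕0⊕0⊕0⊕0⊕1⊕0⊕1 = 1
s8 (pos 8,9,10,11,12,13,14,15): 1⊕0⊕1⊕1⊕0⊕1⊕0⊕1 = 1
Syndrome s8…s1 = 1101 → error at position 13.
Flip position 13: 101100010110101 → 101100010110001
Read data bits from positions 3,5,6,7,9,10,11,12,13,14,15: 10000110001

10000110001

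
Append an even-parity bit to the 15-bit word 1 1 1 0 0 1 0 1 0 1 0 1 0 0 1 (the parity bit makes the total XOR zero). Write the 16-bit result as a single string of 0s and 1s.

1110010101010010

XOR of the 15 data bits: 1⊕1⊕1⊕0⊕0⊕1⊕0⊕1⊕0⊕1⊕0⊕1⊕0⊕0⊕1 = 0
Parity bit = 0 (so all 16 bits XOR to 0).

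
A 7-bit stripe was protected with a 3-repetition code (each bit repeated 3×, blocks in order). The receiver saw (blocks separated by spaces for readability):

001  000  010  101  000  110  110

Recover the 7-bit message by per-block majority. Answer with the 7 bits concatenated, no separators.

0001011

Block 1 (001): 1 one → 0
Block 2 (000): 0 ones → 0
Block 3 (010): 1 one → 0
Block 4 (101): 2 ones → 1
Block 5 (000): 0 ones → 0
Block 6 (110): 2 ones → 1
Block 7 (110): 2 ones → 1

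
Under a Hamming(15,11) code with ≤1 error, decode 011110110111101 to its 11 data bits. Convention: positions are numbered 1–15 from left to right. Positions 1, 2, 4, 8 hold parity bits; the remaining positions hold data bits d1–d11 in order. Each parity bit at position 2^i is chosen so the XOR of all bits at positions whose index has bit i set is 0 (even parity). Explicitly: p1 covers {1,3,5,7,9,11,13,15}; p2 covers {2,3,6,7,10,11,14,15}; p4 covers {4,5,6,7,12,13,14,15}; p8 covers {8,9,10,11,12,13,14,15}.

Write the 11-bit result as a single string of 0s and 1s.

11010111101

s1 (pos 1,3,5,7,9,11,13,15): 0⊕1⊕1⊕1⊕0⊕1⊕1⊕1 = 0
s2 (pos 2,3,6,7,10,11,14,15): 1⊕1⊕0⊕1⊕1⊕1⊕0⊕1 = 0
s4 (pos 4,5,6,7,12,13,14,15): 1⊕1⊕0⊕1⊕1⊕1⊕0⊕1 = 0
s8 (pos 8,9,10,11,12,13,14,15): 1⊕0⊕1⊕1⊕1⊕1⊕0⊕1 = 0
Syndrome s8…s1 = 0000 → no error.
Read data bits from positions 3,5,6,7,9,10,11,12,13,14,15: 11010111101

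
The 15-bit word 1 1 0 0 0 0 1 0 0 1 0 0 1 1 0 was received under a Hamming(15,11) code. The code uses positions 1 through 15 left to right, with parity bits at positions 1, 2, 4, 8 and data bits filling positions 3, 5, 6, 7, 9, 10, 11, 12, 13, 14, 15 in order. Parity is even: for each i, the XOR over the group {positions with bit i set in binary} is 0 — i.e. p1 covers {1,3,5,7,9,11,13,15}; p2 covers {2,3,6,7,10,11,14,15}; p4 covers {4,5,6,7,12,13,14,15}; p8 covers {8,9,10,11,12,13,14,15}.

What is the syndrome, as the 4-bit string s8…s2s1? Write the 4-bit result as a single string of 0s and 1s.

s1 (pos 1,3,5,7,9,11,13,15): 1⊕0⊕0⊕1⊕0⊕0⊕1⊕0 = 1
s2 (pos 2,3,6,7,10,11,14,15): 1⊕0⊕0⊕1⊕1⊕0⊕1⊕0 = 0
s4 (pos 4,5,6,7,12,13,14,15): 0⊕0⊕0⊕1⊕0⊕1⊕1⊕0 = 1
s8 (pos 8,9,10,11,12,13,14,15): 0⊕0⊕1⊕0⊕0⊕1⊕1⊕0 = 1
Syndrome s8…s1 = 1101 → error at position 13.

1101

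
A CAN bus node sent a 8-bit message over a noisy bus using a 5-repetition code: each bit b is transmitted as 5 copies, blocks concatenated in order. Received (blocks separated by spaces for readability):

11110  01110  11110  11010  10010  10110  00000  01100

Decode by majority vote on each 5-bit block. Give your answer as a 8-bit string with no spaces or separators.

Block 1 (11110): 4 ones → 1
Block 2 (01110): 3 ones → 1
Block 3 (11110): 4 ones → 1
Block 4 (11010): 3 ones → 1
Block 5 (10010): 2 ones → 0
Block 6 (10110): 3 ones → 1
Block 7 (00000): 0 ones → 0
Block 8 (01100): 2 ones → 0

11110100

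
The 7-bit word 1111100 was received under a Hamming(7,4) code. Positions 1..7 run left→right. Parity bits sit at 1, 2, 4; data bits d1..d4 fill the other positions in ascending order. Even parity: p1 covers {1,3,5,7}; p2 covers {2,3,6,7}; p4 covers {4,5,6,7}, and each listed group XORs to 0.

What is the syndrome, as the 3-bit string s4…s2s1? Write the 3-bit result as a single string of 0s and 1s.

s1 (pos 1,3,5,7): 1⊕1⊕1⊕0 = 1
s2 (pos 2,3,6,7): 1⊕1⊕0⊕0 = 0
s4 (pos 4,5,6,7): 1⊕1⊕0⊕0 = 0
Syndrome s4…s1 = 001 → error at position 1.

001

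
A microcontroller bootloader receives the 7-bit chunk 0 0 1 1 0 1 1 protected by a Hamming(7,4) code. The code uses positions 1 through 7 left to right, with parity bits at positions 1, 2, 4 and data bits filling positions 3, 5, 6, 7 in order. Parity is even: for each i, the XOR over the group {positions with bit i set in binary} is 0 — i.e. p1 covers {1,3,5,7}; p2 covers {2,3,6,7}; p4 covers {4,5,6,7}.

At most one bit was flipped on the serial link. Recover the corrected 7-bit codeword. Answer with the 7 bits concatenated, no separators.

s1 (pos 1,3,5,7): 0⊕1⊕0⊕1 = 0
s2 (pos 2,3,6,7): 0⊕1⊕1⊕1 = 1
s4 (pos 4,5,6,7): 1⊕0⊕1⊕1 = 1
Syndrome s4…s1 = 110 → error at position 6.
Flip position 6: 0011011 → 0011001

0011001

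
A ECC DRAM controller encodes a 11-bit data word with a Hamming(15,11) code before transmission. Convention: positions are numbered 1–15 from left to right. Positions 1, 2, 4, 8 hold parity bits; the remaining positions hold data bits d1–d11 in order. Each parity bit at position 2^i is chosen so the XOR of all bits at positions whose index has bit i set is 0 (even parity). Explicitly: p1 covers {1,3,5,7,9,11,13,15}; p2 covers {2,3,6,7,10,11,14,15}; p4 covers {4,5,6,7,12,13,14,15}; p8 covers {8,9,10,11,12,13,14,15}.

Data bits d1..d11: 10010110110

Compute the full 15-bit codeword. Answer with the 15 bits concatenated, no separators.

Place data at non-parity positions: p1 p2 1 p4 0 0 1 p8 0 1 1 0 1 1 0
p1 (pos 1,3,5,7,9,11,13,15): XOR of data positions = 1⊕0⊕1⊕0⊕1⊕1⊕0 = 0
p2 (pos 2,3,6,7,10,11,14,15): XOR of data positions = 1⊕0⊕1⊕1⊕1⊕1⊕0 = 1
p4 (pos 4,5,6,7,12,13,14,15): XOR of data positions = 0⊕0⊕1⊕0⊕1⊕1⊕0 = 1
p8 (pos 8,9,10,11,12,13,14,15): XOR of data positions = 0⊕1⊕1⊕0⊕1⊕1⊕0 = 0
Codeword: 011100100110110

011100100110110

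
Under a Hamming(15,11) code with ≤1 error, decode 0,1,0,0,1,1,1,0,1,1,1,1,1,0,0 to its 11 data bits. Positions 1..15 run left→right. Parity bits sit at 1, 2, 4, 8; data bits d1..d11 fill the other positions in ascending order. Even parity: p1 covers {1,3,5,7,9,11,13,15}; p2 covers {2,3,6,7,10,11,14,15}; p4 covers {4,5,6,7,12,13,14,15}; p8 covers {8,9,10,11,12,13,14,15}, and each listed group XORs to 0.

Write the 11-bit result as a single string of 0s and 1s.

01111111101

s1 (pos 1,3,5,7,9,11,13,15): 0⊕0⊕1⊕1⊕1⊕1⊕1⊕0 = 1
s2 (pos 2,3,6,7,10,11,14,15): 1⊕0⊕1⊕1⊕1⊕1⊕0⊕0 = 1
s4 (pos 4,5,6,7,12,13,14,15): 0⊕1⊕1⊕1⊕1⊕1⊕0⊕0 = 1
s8 (pos 8,9,10,11,12,13,14,15): 0⊕1⊕1⊕1⊕1⊕1⊕0⊕0 = 1
Syndrome s8…s1 = 1111 → error at position 15.
Flip position 15: 010011101111100 → 010011101111101
Read data bits from positions 3,5,6,7,9,10,11,12,13,14,15: 01111111101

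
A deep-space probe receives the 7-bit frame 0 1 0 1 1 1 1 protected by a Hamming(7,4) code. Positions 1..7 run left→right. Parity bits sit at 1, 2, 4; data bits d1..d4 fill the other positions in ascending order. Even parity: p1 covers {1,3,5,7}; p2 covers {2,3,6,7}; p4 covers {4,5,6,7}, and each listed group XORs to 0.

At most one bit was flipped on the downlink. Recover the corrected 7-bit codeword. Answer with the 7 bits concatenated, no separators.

0001111

s1 (pos 1,3,5,7): 0⊕0⊕1⊕1 = 0
s2 (pos 2,3,6,7): 1⊕0⊕1⊕1 = 1
s4 (pos 4,5,6,7): 1⊕1⊕1⊕1 = 0
Syndrome s4…s1 = 010 → error at position 2.
Flip position 2: 0101111 → 0001111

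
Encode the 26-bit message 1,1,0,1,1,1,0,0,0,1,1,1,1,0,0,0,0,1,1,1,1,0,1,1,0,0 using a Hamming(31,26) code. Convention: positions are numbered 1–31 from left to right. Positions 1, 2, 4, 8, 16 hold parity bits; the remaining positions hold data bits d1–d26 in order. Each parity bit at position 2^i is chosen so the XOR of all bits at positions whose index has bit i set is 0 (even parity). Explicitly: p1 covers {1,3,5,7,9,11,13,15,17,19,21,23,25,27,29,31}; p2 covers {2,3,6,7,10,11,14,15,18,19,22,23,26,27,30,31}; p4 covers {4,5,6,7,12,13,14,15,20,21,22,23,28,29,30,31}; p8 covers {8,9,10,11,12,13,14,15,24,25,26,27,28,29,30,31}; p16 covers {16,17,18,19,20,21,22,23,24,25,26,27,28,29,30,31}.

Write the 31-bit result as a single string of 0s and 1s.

Place data at non-parity positions: p1 p2 1 p4 1 0 1 p8 1 1 0 0 0 1 1 p16 1 1 0 0 0 0 1 1 1 1 0 1 1 0 0
p1 (pos 1,3,5,7,9,11,13,15,17,19,21,23,25,27,29,31): XOR of data positions = 1⊕1⊕1⊕1⊕0⊕0⊕1⊕1⊕0⊕0⊕1⊕1⊕0⊕1⊕0 = 1
p2 (pos 2,3,6,7,10,11,14,15,18,19,22,23,26,27,30,31): XOR of data positions = 1⊕0⊕1⊕1⊕0⊕1⊕1⊕1⊕0⊕0⊕1⊕1⊕0⊕0⊕0 = 0
p4 (pos 4,5,6,7,12,13,14,15,20,21,22,23,28,29,30,31): XOR of data positions = 1⊕0⊕1⊕0⊕0⊕1⊕1⊕0⊕0⊕0⊕1⊕1⊕1⊕0⊕0 = 1
p8 (pos 8,9,10,11,12,13,14,15,24,25,26,27,28,29,30,31): XOR of data positions = 1⊕1⊕0⊕0⊕0⊕1⊕1⊕1⊕1⊕1⊕0⊕1⊕1⊕0⊕0 = 1
p16 (pos 16,17,18,19,20,21,22,23,24,25,26,27,28,29,30,31): XOR of data positions = 1⊕1⊕0⊕0⊕0⊕0⊕1⊕1⊕1⊕1⊕0⊕1⊕1⊕0⊕0 = 0
Codeword: 1011101111000110110000111101100

1011101111000110110000111101100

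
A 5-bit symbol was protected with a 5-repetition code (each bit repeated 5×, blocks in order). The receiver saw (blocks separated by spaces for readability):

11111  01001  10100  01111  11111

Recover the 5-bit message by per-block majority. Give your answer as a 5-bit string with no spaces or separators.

10011

Block 1 (11111): 5 ones → 1
Block 2 (01001): 2 ones → 0
Block 3 (10100): 2 ones → 0
Block 4 (01111): 4 ones → 1
Block 5 (11111): 5 ones → 1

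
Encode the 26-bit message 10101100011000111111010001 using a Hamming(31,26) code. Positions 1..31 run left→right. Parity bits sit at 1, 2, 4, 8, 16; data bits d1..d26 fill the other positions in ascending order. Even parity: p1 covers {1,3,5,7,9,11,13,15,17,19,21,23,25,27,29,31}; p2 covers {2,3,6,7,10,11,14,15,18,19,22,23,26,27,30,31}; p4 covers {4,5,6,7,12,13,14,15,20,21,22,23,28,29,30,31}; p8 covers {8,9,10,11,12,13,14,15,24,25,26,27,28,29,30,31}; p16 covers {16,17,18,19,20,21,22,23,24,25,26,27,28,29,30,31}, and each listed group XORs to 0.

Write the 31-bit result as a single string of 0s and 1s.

0110010011000110000111111010001

Place data at non-parity positions: p1 p2 1 p4 0 1 0 p8 1 1 0 0 0 1 1 p16 0 0 0 1 1 1 1 1 1 0 1 0 0 0 1
p1 (pos 1,3,5,7,9,11,13,15,17,19,21,23,25,27,29,31): XOR of data positions = 1⊕0⊕0⊕1⊕0⊕0⊕1⊕0⊕0⊕1⊕1⊕1⊕1⊕0⊕1 = 0
p2 (pos 2,3,6,7,10,11,14,15,18,19,22,23,26,27,30,31): XOR of data positions = 1⊕1⊕0⊕1⊕0⊕1⊕1⊕0⊕0⊕1⊕1⊕0⊕1⊕0⊕1 = 1
p4 (pos 4,5,6,7,12,13,14,15,20,21,22,23,28,29,30,31): XOR of data positions = 0⊕1⊕0⊕0⊕0⊕1⊕1⊕1⊕1⊕1⊕1⊕0⊕0⊕0⊕1 = 0
p8 (pos 8,9,10,11,12,13,14,15,24,25,26,27,28,29,30,31): XOR of data positions = 1⊕1⊕0⊕0⊕0⊕1⊕1⊕1⊕1⊕0⊕1⊕0⊕0⊕0⊕1 = 0
p16 (pos 16,17,18,19,20,21,22,23,24,25,26,27,28,29,30,31): XOR of data positions = 0⊕0⊕0⊕1⊕1⊕1⊕1⊕1⊕1⊕0⊕1⊕0⊕0⊕0⊕1 = 0
Codeword: 0110010011000110000111111010001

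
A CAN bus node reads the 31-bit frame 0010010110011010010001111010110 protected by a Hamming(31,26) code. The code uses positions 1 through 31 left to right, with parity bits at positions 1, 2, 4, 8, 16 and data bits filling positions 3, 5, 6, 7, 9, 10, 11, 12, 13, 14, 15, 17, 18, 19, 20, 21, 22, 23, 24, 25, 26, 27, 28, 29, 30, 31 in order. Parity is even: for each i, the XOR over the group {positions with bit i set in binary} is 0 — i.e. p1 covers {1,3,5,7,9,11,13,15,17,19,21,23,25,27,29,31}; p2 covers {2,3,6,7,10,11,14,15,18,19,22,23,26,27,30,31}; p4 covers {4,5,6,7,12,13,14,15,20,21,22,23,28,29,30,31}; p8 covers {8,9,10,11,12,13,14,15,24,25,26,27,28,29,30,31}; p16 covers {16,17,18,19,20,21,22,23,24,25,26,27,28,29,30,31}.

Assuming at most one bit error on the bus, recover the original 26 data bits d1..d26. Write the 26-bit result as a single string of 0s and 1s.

10101001101010001111010110

s1 (pos 1,3,5,7,9,11,13,15,17,19,21,23,25,27,29,31): 0⊕1⊕0⊕0⊕1⊕0⊕1⊕1⊕0⊕0⊕0⊕1⊕1⊕1⊕1⊕0 = 0
s2 (pos 2,3,6,7,10,11,14,15,18,19,22,23,26,27,30,31): 0⊕1⊕1⊕0⊕0⊕0⊕0⊕1⊕1⊕0⊕1⊕1⊕0⊕1⊕1⊕0 = 0
s4 (pos 4,5,6,7,12,13,14,15,20,21,22,23,28,29,30,31): 0⊕0⊕1⊕0⊕1⊕1⊕0⊕1⊕0⊕0⊕1⊕1⊕0⊕1⊕1⊕0 = 0
s8 (pos 8,9,10,11,12,13,14,15,24,25,26,27,28,29,30,31): 1⊕1⊕0⊕0⊕1⊕1⊕0⊕1⊕1⊕1⊕0⊕1⊕0⊕1⊕1⊕0 = 0
s16 (pos 16,17,18,19,20,21,22,23,24,25,26,27,28,29,30,31): 0⊕0⊕1⊕0⊕0⊕0⊕1⊕1⊕1⊕1⊕0⊕1⊕0⊕1⊕1⊕0 = 0
Syndrome s16…s1 = 00000 → no error.
Read data bits from positions 3,5,6,7,9,10,11,12,13,14,15,17,18,19,20,21,22,23,24,25,26,27,28,29,30,31: 10101001101010001111010110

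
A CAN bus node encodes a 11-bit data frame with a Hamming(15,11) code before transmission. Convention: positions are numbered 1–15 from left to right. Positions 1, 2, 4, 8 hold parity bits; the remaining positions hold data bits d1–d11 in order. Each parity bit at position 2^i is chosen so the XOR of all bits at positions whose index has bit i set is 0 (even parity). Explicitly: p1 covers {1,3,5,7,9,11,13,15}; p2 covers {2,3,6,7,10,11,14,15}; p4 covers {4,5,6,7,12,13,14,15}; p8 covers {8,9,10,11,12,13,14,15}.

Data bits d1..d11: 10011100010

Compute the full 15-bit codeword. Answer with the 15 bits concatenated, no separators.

Place data at non-parity positions: p1 p2 1 p4 0 0 1 p8 1 1 0 0 0 1 0
p1 (pos 1,3,5,7,9,11,13,15): XOR of data positions = 1⊕0⊕1⊕1⊕0⊕0⊕0 = 1
p2 (pos 2,3,6,7,10,11,14,15): XOR of data positions = 1⊕0⊕1⊕1⊕0⊕1⊕0 = 0
p4 (pos 4,5,6,7,12,13,14,15): XOR of data positions = 0⊕0⊕1⊕0⊕0⊕1⊕0 = 0
p8 (pos 8,9,10,11,12,13,14,15): XOR of data positions = 1⊕1⊕0⊕0⊕0⊕1⊕0 = 1
Codeword: 101000111100010

101000111100010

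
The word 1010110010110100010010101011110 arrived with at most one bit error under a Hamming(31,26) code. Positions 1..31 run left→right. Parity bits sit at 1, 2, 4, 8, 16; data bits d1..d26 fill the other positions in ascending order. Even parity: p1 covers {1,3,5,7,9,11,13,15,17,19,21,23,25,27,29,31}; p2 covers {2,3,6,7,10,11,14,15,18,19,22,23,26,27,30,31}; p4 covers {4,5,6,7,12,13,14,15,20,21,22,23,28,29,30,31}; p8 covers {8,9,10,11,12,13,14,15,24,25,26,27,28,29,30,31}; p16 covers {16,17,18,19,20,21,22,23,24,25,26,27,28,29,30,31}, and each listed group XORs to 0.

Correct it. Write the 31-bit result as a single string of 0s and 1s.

1010110010100100010010101011110

s1 (pos 1,3,5,7,9,11,13,15,17,19,21,23,25,27,29,31): 1⊕1⊕1⊕0⊕1⊕1⊕0⊕0⊕0⊕0⊕1⊕1⊕1⊕1⊕1⊕0 = 0
s2 (pos 2,3,6,7,10,11,14,15,18,19,22,23,26,27,30,31): 0⊕1⊕1⊕0⊕0⊕1⊕1⊕0⊕1⊕0⊕0⊕1⊕0⊕1⊕1⊕0 = 0
s4 (pos 4,5,6,7,12,13,14,15,20,21,22,23,28,29,30,31): 0⊕1⊕1⊕0⊕1⊕0⊕1⊕0⊕0⊕1⊕0⊕1⊕1⊕1⊕1⊕0 = 1
s8 (pos 8,9,10,11,12,13,14,15,24,25,26,27,28,29,30,31): 0⊕1⊕0⊕1⊕1⊕0⊕1⊕0⊕0⊕1⊕0⊕1⊕1⊕1⊕1⊕0 = 1
s16 (pos 16,17,18,19,20,21,22,23,24,25,26,27,28,29,30,31): 0⊕0⊕1⊕0⊕0⊕1⊕0⊕1⊕0⊕1⊕0⊕1⊕1⊕1⊕1⊕0 = 0
Syndrome s16…s1 = 01100 → error at position 12.
Flip position 12: 1010110010110100010010101011110 → 1010110010100100010010101011110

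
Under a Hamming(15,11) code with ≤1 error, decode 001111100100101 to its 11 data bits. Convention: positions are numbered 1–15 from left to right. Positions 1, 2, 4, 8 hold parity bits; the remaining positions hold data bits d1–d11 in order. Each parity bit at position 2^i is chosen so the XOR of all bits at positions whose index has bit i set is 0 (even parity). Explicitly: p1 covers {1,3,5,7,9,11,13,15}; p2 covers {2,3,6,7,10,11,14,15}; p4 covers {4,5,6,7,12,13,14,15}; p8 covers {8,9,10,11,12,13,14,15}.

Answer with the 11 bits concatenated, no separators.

s1 (pos 1,3,5,7,9,11,13,15): 0⊕1⊕1⊕1⊕0⊕0⊕1⊕1 = 1
s2 (pos 2,3,6,7,10,11,14,15): 0⊕1⊕1⊕1⊕1⊕0⊕0⊕1 = 1
s4 (pos 4,5,6,7,12,13,14,15): 1⊕1⊕1⊕1⊕0⊕1⊕0⊕1 = 0
s8 (pos 8,9,10,11,12,13,14,15): 0⊕0⊕1⊕0⊕0⊕1⊕0⊕1 = 1
Syndrome s8…s1 = 1011 → error at position 11.
Flip position 11: 001111100100101 → 001111100110101
Read data bits from positions 3,5,6,7,9,10,11,12,13,14,15: 11110110101

11110110101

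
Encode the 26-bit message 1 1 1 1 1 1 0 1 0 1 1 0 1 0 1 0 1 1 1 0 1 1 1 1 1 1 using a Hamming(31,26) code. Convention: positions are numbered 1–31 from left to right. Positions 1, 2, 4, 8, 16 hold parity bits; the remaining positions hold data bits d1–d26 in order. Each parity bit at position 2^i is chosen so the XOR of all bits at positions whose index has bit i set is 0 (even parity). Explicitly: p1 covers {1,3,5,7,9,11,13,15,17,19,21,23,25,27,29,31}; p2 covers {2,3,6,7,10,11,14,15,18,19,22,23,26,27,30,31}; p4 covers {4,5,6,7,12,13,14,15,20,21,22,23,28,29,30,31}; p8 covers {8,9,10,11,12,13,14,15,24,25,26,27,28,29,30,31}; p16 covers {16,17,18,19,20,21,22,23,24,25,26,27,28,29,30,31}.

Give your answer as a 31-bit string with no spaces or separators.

Place data at non-parity positions: p1 p2 1 p4 1 1 1 p8 1 1 0 1 0 1 1 p16 0 1 0 1 0 1 1 1 0 1 1 1 1 1 1
p1 (pos 1,3,5,7,9,11,13,15,17,19,21,23,25,27,29,31): XOR of data positions = 1⊕1⊕1⊕1⊕0⊕0⊕1⊕0⊕0⊕0⊕1⊕0⊕1⊕1⊕1 = 1
p2 (pos 2,3,6,7,10,11,14,15,18,19,22,23,26,27,30,31): XOR of data positions = 1⊕1⊕1⊕1⊕0⊕1⊕1⊕1⊕0⊕1⊕1⊕1⊕1⊕1⊕1 = 1
p4 (pos 4,5,6,7,12,13,14,15,20,21,22,23,28,29,30,31): XOR of data positions = 1⊕1⊕1⊕1⊕0⊕1⊕1⊕1⊕0⊕1⊕1⊕1⊕1⊕1⊕1 = 1
p8 (pos 8,9,10,11,12,13,14,15,24,25,26,27,28,29,30,31): XOR of data positions = 1⊕1⊕0⊕1⊕0⊕1⊕1⊕1⊕0⊕1⊕1⊕1⊕1⊕1⊕1 = 0
p16 (pos 16,17,18,19,20,21,22,23,24,25,26,27,28,29,30,31): XOR of data positions = 0⊕1⊕0⊕1⊕0⊕1⊕1⊕1⊕0⊕1⊕1⊕1⊕1⊕1⊕1 = 1
Codeword: 1111111011010111010101110111111

1111111011010111010101110111111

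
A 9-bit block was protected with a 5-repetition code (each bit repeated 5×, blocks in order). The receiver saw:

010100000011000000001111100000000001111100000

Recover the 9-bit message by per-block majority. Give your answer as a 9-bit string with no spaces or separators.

Block 1 (01010): 2 ones → 0
Block 2 (00000): 0 ones → 0
Block 3 (11000): 2 ones → 0
Block 4 (00000): 0 ones → 0
Block 5 (11111): 5 ones → 1
Block 6 (00000): 0 ones → 0
Block 7 (00000): 0 ones → 0
Block 8 (11111): 5 ones → 1
Block 9 (00000): 0 ones → 0

000010010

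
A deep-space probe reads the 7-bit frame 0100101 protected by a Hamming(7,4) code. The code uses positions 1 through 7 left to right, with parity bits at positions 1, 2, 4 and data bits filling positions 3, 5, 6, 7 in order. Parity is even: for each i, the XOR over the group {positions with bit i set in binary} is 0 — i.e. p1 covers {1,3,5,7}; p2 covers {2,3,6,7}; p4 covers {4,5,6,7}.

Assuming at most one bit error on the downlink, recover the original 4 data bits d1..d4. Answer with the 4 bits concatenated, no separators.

0101

s1 (pos 1,3,5,7): 0⊕0⊕1⊕1 = 0
s2 (pos 2,3,6,7): 1⊕0⊕0⊕1 = 0
s4 (pos 4,5,6,7): 0⊕1⊕0⊕1 = 0
Syndrome s4…s1 = 000 → no error.
Read data bits from positions 3,5,6,7: 0101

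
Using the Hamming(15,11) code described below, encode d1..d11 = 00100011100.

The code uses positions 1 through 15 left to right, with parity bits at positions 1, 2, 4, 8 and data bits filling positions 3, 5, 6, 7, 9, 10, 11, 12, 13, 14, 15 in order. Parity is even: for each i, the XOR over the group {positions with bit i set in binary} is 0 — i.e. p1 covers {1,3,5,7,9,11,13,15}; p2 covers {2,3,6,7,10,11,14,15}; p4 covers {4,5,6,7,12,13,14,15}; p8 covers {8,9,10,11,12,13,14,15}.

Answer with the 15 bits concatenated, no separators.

Place data at non-parity positions: p1 p2 0 p4 0 1 0 p8 0 0 1 1 1 0 0
p1 (pos 1,3,5,7,9,11,13,15): XOR of data positions = 0⊕0⊕0⊕0⊕1⊕1⊕0 = 0
p2 (pos 2,3,6,7,10,11,14,15): XOR of data positions = 0⊕1⊕0⊕0⊕1⊕0⊕0 = 0
p4 (pos 4,5,6,7,12,13,14,15): XOR of data positions = 0⊕1⊕0⊕1⊕1⊕0⊕0 = 1
p8 (pos 8,9,10,11,12,13,14,15): XOR of data positions = 0⊕0⊕1⊕1⊕1⊕0⊕0 = 1
Codeword: 000101010011100

000101010011100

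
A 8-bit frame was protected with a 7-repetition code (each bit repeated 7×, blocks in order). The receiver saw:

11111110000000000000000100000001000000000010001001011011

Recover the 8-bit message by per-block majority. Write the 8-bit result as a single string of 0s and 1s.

10000001

Block 1 (1111111): 7 ones → 1
Block 2 (0000000): 0 ones → 0
Block 3 (0000000): 0 ones → 0
Block 4 (0010000): 1 one → 0
Block 5 (0001000): 1 one → 0
Block 6 (0000000): 0 ones → 0
Block 7 (1000100): 2 ones → 0
Block 8 (1011011): 5 ones → 1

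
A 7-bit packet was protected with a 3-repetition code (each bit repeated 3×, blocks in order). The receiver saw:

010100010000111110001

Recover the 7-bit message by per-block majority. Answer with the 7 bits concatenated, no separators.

0000110

Block 1 (010): 1 one → 0
Block 2 (100): 1 one → 0
Block 3 (010): 1 one → 0
Block 4 (000): 0 ones → 0
Block 5 (111): 3 ones → 1
Block 6 (110): 2 ones → 1
Block 7 (001): 1 one → 0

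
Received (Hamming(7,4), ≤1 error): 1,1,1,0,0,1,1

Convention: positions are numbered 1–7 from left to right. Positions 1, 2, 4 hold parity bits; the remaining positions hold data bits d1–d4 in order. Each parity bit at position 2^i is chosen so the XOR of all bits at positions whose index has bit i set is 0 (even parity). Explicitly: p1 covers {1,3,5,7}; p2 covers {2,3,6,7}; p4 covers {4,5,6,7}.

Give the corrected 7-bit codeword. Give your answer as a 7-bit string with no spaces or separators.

s1 (pos 1,3,5,7): 1⊕1⊕0⊕1 = 1
s2 (pos 2,3,6,7): 1⊕1⊕1⊕1 = 0
s4 (pos 4,5,6,7): 0⊕0⊕1⊕1 = 0
Syndrome s4…s1 = 001 → error at position 1.
Flip position 1: 1110011 → 0110011

0110011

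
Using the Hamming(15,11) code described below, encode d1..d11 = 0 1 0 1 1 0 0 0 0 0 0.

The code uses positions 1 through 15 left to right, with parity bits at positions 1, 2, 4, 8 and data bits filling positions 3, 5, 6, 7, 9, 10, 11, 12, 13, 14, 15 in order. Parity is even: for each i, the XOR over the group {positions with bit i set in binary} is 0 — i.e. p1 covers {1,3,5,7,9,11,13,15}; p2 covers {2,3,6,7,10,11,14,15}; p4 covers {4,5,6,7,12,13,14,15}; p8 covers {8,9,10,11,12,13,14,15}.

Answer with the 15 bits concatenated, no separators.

Place data at non-parity positions: p1 p2 0 p4 1 0 1 p8 1 0 0 0 0 0 0
p1 (pos 1,3,5,7,9,11,13,15): XOR of data positions = 0⊕1⊕1⊕1⊕0⊕0⊕0 = 1
p2 (pos 2,3,6,7,10,11,14,15): XOR of data positions = 0⊕0⊕1⊕0⊕0⊕0⊕0 = 1
p4 (pos 4,5,6,7,12,13,14,15): XOR of data positions = 1⊕0⊕1⊕0⊕0⊕0⊕0 = 0
p8 (pos 8,9,10,11,12,13,14,15): XOR of data positions = 1⊕0⊕0⊕0⊕0⊕0⊕0 = 1
Codeword: 110010111000000

110010111000000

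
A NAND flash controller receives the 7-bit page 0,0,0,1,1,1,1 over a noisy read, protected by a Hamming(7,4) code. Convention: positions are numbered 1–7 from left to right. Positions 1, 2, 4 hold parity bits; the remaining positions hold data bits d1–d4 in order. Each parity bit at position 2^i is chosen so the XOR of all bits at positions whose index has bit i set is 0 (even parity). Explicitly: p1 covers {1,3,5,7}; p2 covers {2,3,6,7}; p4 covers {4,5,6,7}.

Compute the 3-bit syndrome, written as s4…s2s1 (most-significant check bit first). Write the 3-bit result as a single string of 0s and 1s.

000

s1 (pos 1,3,5,7): 0⊕0⊕1⊕1 = 0
s2 (pos 2,3,6,7): 0⊕0⊕1⊕1 = 0
s4 (pos 4,5,6,7): 1⊕1⊕1⊕1 = 0
Syndrome s4…s1 = 000 → no error.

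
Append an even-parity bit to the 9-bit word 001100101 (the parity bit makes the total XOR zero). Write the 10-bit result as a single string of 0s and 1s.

0011001010

XOR of the 9 data bits: 0⊕0⊕1⊕1⊕0⊕0⊕1⊕0⊕1 = 0
Parity bit = 0 (so all 10 bits XOR to 0).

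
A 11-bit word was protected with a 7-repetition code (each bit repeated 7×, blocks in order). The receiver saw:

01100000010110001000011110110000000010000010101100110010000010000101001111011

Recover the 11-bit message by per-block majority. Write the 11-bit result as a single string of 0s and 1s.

Block 1 (0110000): 2 ones → 0
Block 2 (0010110): 3 ones → 0
Block 3 (0010000): 1 one → 0
Block 4 (1111011): 6 ones → 1
Block 5 (0000000): 0 ones → 0
Block 6 (0100000): 1 one → 0
Block 7 (1010110): 4 ones → 1
Block 8 (0110010): 3 ones → 0
Block 9 (0000100): 1 one → 0
Block 10 (0010100): 2 ones → 0
Block 11 (1111011): 6 ones → 1

00010010001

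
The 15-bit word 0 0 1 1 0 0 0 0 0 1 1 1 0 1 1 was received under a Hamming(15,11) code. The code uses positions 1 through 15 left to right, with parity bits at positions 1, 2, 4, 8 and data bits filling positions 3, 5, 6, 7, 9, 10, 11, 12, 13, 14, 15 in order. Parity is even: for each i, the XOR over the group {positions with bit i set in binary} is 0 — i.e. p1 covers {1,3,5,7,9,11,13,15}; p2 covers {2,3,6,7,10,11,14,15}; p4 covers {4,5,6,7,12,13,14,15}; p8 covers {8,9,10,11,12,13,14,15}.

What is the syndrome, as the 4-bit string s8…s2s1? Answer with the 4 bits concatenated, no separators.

1011

s1 (pos 1,3,5,7,9,11,13,15): 0⊕1⊕0⊕0⊕0⊕1⊕0⊕1 = 1
s2 (pos 2,3,6,7,10,11,14,15): 0⊕1⊕0⊕0⊕1⊕1⊕1⊕1 = 1
s4 (pos 4,5,6,7,12,13,14,15): 1⊕0⊕0⊕0⊕1⊕0⊕1⊕1 = 0
s8 (pos 8,9,10,11,12,13,14,15): 0⊕0⊕1⊕1⊕1⊕0⊕1⊕1 = 1
Syndrome s8…s1 = 1011 → error at position 11.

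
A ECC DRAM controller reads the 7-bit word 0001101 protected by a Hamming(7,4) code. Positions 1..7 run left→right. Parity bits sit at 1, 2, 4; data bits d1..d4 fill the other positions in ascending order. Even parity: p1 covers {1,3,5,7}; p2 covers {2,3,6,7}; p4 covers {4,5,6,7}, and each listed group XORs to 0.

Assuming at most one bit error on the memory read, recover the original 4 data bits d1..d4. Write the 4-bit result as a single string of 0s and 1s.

0111

s1 (pos 1,3,5,7): 0⊕0⊕1⊕1 = 0
s2 (pos 2,3,6,7): 0⊕0⊕0⊕1 = 1
s4 (pos 4,5,6,7): 1⊕1⊕0⊕1 = 1
Syndrome s4…s1 = 110 → error at position 6.
Flip position 6: 0001101 → 0001111
Read data bits from positions 3,5,6,7: 0111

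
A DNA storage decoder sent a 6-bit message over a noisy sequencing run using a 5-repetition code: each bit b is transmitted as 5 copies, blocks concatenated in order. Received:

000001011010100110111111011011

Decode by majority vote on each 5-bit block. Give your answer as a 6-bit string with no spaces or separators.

010111

Block 1 (00000): 0 ones → 0
Block 2 (10110): 3 ones → 1
Block 3 (10100): 2 ones → 0
Block 4 (11011): 4 ones → 1
Block 5 (11110): 4 ones → 1
Block 6 (11011): 4 ones → 1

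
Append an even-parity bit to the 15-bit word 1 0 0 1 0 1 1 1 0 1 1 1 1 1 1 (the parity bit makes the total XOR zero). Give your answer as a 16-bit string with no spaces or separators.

XOR of the 15 data bits: 1⊕0⊕0⊕1⊕0⊕1⊕1⊕1⊕0⊕1⊕1⊕1⊕1⊕1⊕1 = 1
Parity bit = 1 (so all 16 bits XOR to 0).

1001011101111111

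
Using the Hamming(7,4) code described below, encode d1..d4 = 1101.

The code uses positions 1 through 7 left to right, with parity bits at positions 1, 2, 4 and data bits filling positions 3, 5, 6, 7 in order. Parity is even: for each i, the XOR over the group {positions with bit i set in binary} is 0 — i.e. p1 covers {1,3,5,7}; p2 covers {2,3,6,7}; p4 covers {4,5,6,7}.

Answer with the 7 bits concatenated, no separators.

Place data at non-parity positions: p1 p2 1 p4 1 0 1
p1 (pos 1,3,5,7): XOR of data positions = 1⊕1⊕1 = 1
p2 (pos 2,3,6,7): XOR of data positions = 1⊕0⊕1 = 0
p4 (pos 4,5,6,7): XOR of data positions = 1⊕0⊕1 = 0
Codeword: 1010101

1010101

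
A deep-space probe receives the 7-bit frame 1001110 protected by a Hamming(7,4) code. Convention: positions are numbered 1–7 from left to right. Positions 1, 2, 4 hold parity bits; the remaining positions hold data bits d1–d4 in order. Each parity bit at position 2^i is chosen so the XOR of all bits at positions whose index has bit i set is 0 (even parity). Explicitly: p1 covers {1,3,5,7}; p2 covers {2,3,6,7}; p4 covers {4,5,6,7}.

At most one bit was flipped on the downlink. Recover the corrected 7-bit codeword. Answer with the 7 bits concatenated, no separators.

1001100

s1 (pos 1,3,5,7): 1⊕0⊕1⊕0 = 0
s2 (pos 2,3,6,7): 0⊕0⊕1⊕0 = 1
s4 (pos 4,5,6,7): 1⊕1⊕1⊕0 = 1
Syndrome s4…s1 = 110 → error at position 6.
Flip position 6: 1001110 → 1001100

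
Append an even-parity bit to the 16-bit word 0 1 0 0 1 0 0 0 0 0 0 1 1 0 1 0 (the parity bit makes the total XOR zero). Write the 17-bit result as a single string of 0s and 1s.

01001000000110101

XOR of the 16 data bits: 0⊕1⊕0⊕0⊕1⊕0⊕0⊕0⊕0⊕0⊕0⊕1⊕1⊕0⊕1⊕0 = 1
Parity bit = 1 (so all 17 bits XOR to 0).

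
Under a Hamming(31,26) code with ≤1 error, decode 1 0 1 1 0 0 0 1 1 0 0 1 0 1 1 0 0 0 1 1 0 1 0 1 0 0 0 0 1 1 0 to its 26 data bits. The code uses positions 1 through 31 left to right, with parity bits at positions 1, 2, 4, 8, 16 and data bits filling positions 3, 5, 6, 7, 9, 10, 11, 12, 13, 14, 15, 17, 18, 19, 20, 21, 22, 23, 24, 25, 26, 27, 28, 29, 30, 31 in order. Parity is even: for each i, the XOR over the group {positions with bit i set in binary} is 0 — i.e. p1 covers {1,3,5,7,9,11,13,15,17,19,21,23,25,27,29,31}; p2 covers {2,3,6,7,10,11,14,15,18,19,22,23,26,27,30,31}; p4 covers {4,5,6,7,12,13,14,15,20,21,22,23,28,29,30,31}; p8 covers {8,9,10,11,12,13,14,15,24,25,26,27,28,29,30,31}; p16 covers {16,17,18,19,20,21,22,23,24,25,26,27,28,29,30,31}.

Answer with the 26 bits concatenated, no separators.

10001001011001101010000110

s1 (pos 1,3,5,7,9,11,13,15,17,19,21,23,25,27,29,31): 1⊕1⊕0⊕0⊕1⊕0⊕0⊕1⊕0⊕1⊕0⊕0⊕0⊕0⊕1⊕0 = 0
s2 (pos 2,3,6,7,10,11,14,15,18,19,22,23,26,27,30,31): 0⊕1⊕0⊕0⊕0⊕0⊕1⊕1⊕0⊕1⊕1⊕0⊕0⊕0⊕1⊕0 = 0
s4 (pos 4,5,6,7,12,13,14,15,20,21,22,23,28,29,30,31): 1⊕0⊕0⊕0⊕1⊕0⊕1⊕1⊕1⊕0⊕1⊕0⊕0⊕1⊕1⊕0 = 0
s8 (pos 8,9,10,11,12,13,14,15,24,25,26,27,28,29,30,31): 1⊕1⊕0⊕0⊕1⊕0⊕1⊕1⊕1⊕0⊕0⊕0⊕0⊕1⊕1⊕0 = 0
s16 (pos 16,17,18,19,20,21,22,23,24,25,26,27,28,29,30,31): 0⊕0⊕0⊕1⊕1⊕0⊕1⊕0⊕1⊕0⊕0⊕0⊕0⊕1⊕1⊕0 = 0
Syndrome s16…s1 = 00000 → no error.
Read data bits from positions 3,5,6,7,9,10,11,12,13,14,15,17,18,19,20,21,22,23,24,25,26,27,28,29,30,31: 10001001011001101010000110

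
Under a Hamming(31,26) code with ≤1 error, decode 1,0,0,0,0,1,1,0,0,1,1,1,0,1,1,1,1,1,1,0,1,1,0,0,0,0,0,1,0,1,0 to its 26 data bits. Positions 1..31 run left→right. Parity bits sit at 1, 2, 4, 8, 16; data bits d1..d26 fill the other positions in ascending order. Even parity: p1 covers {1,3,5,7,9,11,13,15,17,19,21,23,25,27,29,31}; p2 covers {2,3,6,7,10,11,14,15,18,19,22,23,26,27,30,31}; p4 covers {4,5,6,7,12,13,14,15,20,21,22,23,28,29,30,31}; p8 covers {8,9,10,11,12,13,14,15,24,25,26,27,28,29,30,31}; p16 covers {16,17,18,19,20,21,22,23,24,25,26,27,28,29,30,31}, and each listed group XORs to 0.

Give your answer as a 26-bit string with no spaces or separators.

s1 (pos 1,3,5,7,9,11,13,15,17,19,21,23,25,27,29,31): 1⊕0⊕0⊕1⊕0⊕1⊕0⊕1⊕1⊕1⊕1⊕0⊕0⊕0⊕0⊕0 = 1
s2 (pos 2,3,6,7,10,11,14,15,18,19,22,23,26,27,30,31): 0⊕0⊕1⊕1⊕1⊕1⊕1⊕1⊕1⊕1⊕1⊕0⊕0⊕0⊕1⊕0 = 0
s4 (pos 4,5,6,7,12,13,14,15,20,21,22,23,28,29,30,31): 0⊕0⊕1⊕1⊕1⊕0⊕1⊕1⊕0⊕1⊕1⊕0⊕1⊕0⊕1⊕0 = 1
s8 (pos 8,9,10,11,12,13,14,15,24,25,26,27,28,29,30,31): 0⊕0⊕1⊕1⊕1⊕0⊕1⊕1⊕0⊕0⊕0⊕0⊕1⊕0⊕1⊕0 = 1
s16 (pos 16,17,18,19,20,21,22,23,24,25,26,27,28,29,30,31): 1⊕1⊕1⊕1⊕0⊕1⊕1⊕0⊕0⊕0⊕0⊕0⊕1⊕0⊕1⊕0 = 0
Syndrome s16…s1 = 01101 → error at position 13.
Flip position 13: 1000011001110111111011000001010 → 1000011001111111111011000001010
Read data bits from positions 3,5,6,7,9,10,11,12,13,14,15,17,18,19,20,21,22,23,24,25,26,27,28,29,30,31: 00110111111111011000001010

00110111111111011000001010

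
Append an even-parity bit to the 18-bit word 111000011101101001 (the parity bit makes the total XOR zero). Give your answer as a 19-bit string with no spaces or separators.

XOR of the 18 data bits: 1⊕1⊕1⊕0⊕0⊕0⊕0⊕1⊕1⊕1⊕0⊕1⊕1⊕0⊕1⊕0⊕0⊕1 = 0
Parity bit = 0 (so all 19 bits XOR to 0).

1110000111011010010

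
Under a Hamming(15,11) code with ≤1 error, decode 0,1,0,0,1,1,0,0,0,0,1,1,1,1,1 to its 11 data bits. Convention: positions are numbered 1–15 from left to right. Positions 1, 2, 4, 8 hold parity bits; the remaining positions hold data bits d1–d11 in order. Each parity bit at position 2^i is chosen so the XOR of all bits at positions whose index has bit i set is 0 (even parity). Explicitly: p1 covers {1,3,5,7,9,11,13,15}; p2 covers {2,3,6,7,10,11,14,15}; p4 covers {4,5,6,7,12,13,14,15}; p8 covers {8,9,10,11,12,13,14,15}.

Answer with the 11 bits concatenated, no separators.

s1 (pos 1,3,5,7,9,11,13,15): 0⊕0⊕1⊕0⊕0⊕1⊕1⊕1 = 0
s2 (pos 2,3,6,7,10,11,14,15): 1⊕0⊕1⊕0⊕0⊕1⊕1⊕1 = 1
s4 (pos 4,5,6,7,12,13,14,15): 0⊕1⊕1⊕0⊕1⊕1⊕1⊕1 = 0
s8 (pos 8,9,10,11,12,13,14,15): 0⊕0⊕0⊕1⊕1⊕1⊕1⊕1 = 1
Syndrome s8…s1 = 1010 → error at position 10.
Flip position 10: 010011000011111 → 010011000111111
Read data bits from positions 3,5,6,7,9,10,11,12,13,14,15: 01100111111

01100111111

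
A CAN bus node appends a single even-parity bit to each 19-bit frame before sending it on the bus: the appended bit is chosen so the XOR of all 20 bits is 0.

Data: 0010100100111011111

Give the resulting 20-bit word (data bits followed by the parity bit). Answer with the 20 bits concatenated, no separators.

00101001001110111111

XOR of the 19 data bits: 0⊕0⊕1⊕0⊕1⊕0⊕0⊕1⊕0⊕0⊕1⊕1⊕1⊕0⊕1⊕1⊕1⊕1⊕1 = 1
Parity bit = 1 (so all 20 bits XOR to 0).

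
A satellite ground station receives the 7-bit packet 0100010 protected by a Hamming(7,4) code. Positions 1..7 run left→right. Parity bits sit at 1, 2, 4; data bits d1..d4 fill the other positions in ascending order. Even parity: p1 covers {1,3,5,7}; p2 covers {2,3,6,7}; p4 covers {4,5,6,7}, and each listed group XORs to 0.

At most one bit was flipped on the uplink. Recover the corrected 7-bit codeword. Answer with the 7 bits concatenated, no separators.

s1 (pos 1,3,5,7): 0⊕0⊕0⊕0 = 0
s2 (pos 2,3,6,7): 1⊕0⊕1⊕0 = 0
s4 (pos 4,5,6,7): 0⊕0⊕1⊕0 = 1
Syndrome s4…s1 = 100 → error at position 4.
Flip position 4: 0100010 → 0101010

0101010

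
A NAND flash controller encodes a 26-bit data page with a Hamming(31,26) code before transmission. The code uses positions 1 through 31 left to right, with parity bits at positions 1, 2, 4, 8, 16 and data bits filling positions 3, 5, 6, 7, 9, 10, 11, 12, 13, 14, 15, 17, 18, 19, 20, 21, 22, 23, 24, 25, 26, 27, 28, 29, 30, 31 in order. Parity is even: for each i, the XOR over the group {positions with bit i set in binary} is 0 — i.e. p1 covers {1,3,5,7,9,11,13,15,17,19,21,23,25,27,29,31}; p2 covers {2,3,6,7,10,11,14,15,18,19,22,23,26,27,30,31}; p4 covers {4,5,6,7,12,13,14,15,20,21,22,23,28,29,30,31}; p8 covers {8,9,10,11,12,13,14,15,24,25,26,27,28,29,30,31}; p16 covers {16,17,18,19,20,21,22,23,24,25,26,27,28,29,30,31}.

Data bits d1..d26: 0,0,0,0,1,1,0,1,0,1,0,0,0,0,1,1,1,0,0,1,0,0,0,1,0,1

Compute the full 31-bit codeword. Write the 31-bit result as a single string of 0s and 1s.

Place data at non-parity positions: p1 p2 0 p4 0 0 0 p8 1 1 0 1 0 1 0 p16 0 0 0 1 1 1 0 0 1 0 0 0 1 0 1
p1 (pos 1,3,5,7,9,11,13,15,17,19,21,23,25,27,29,31): XOR of data positions = 0⊕0⊕0⊕1⊕0⊕0⊕0⊕0⊕0⊕1⊕0⊕1⊕0⊕1⊕1 = 1
p2 (pos 2,3,6,7,10,11,14,15,18,19,22,23,26,27,30,31): XOR of data positions = 0⊕0⊕0⊕1⊕0⊕1⊕0⊕0⊕0⊕1⊕0⊕0⊕0⊕0⊕1 = 0
p4 (pos 4,5,6,7,12,13,14,15,20,21,22,23,28,29,30,31): XOR of data positions = 0⊕0⊕0⊕1⊕0⊕1⊕0⊕1⊕1⊕1⊕0⊕0⊕1⊕0⊕1 = 1
p8 (pos 8,9,10,11,12,13,14,15,24,25,26,27,28,29,30,31): XOR of data positions = 1⊕1⊕0⊕1⊕0⊕1⊕0⊕0⊕1⊕0⊕0⊕0⊕1⊕0⊕1 = 1
p16 (pos 16,17,18,19,20,21,22,23,24,25,26,27,28,29,30,31): XOR of data positions = 0⊕0⊕0⊕1⊕1⊕1⊕0⊕0⊕1⊕0⊕0⊕0⊕1⊕0⊕1 = 0
Codeword: 1001000111010100000111001000101

1001000111010100000111001000101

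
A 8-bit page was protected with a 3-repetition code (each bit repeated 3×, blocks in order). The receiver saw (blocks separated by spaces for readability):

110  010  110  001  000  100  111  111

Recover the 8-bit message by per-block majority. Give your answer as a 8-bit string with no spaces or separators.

10100011

Block 1 (110): 2 ones → 1
Block 2 (010): 1 one → 0
Block 3 (110): 2 ones → 1
Block 4 (001): 1 one → 0
Block 5 (000): 0 ones → 0
Block 6 (100): 1 one → 0
Block 7 (111): 3 ones → 1
Block 8 (111): 3 ones → 1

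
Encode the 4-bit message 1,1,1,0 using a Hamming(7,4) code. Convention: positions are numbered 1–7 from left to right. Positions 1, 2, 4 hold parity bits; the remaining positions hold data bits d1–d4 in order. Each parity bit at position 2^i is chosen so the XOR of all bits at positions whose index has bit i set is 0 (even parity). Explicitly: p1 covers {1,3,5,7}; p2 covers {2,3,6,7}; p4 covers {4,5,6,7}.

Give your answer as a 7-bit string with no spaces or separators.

0010110

Place data at non-parity positions: p1 p2 1 p4 1 1 0
p1 (pos 1,3,5,7): XOR of data positions = 1⊕1⊕0 = 0
p2 (pos 2,3,6,7): XOR of data positions = 1⊕1⊕0 = 0
p4 (pos 4,5,6,7): XOR of data positions = 1⊕1⊕0 = 0
Codeword: 0010110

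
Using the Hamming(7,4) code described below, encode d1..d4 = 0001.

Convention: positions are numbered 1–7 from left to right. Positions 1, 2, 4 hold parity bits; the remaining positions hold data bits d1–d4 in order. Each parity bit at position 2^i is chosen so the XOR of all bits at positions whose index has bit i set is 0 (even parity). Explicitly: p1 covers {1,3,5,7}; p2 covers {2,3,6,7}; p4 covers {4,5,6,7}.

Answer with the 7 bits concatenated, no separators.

Place data at non-parity positions: p1 p2 0 p4 0 0 1
p1 (pos 1,3,5,7): XOR of data positions = 0⊕0⊕1 = 1
p2 (pos 2,3,6,7): XOR of data positions = 0⊕0⊕1 = 1
p4 (pos 4,5,6,7): XOR of data positions = 0⊕0⊕1 = 1
Codeword: 1101001

1101001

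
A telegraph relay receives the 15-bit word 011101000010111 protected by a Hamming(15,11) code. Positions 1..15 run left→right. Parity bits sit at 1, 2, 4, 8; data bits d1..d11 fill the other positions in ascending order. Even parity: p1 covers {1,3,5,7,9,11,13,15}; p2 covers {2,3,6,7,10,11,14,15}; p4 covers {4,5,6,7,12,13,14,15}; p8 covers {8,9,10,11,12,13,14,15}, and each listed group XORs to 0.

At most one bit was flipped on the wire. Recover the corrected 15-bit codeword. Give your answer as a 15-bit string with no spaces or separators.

s1 (pos 1,3,5,7,9,11,13,15): 0⊕1⊕0⊕0⊕0⊕1⊕1⊕1 = 0
s2 (pos 2,3,6,7,10,11,14,15): 1⊕1⊕1⊕0⊕0⊕1⊕1⊕1 = 0
s4 (pos 4,5,6,7,12,13,14,15): 1⊕0⊕1⊕0⊕0⊕1⊕1⊕1 = 1
s8 (pos 8,9,10,11,12,13,14,15): 0⊕0⊕0⊕1⊕0⊕1⊕1⊕1 = 0
Syndrome s8…s1 = 0100 → error at position 4.
Flip position 4: 011101000010111 → 011001000010111

011001000010111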